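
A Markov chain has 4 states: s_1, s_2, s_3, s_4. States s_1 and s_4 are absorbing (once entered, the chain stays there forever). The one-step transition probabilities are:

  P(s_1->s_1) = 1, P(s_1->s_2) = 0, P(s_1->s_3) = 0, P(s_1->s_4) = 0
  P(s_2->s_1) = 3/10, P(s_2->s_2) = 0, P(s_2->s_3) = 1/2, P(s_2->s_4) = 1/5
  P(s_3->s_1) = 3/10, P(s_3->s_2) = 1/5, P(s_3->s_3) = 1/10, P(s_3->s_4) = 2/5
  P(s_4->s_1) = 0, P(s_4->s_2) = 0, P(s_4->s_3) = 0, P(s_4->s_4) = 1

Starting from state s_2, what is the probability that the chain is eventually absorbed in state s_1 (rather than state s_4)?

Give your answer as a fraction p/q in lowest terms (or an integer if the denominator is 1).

Let a_i = P(absorbed in s_1 | start in state i).
Boundary conditions: a_s_1 = 1, a_s_4 = 0.
For each transient state i, a_i = sum_j P(i->j) * a_j:
  a_s_2 = 3/10*a_s_1 + 0*a_s_2 + 1/2*a_s_3 + 1/5*a_s_4
  a_s_3 = 3/10*a_s_1 + 1/5*a_s_2 + 1/10*a_s_3 + 2/5*a_s_4

Substituting a_s_1 = 1 and a_s_4 = 0, rearrange to (I - Q) a = r where r[i] = P(i -> s_1):
  [1, -1/2] . (a_s_2, a_s_3) = 3/10
  [-1/5, 9/10] . (a_s_2, a_s_3) = 3/10

Solving yields:
  a_s_2 = 21/40
  a_s_3 = 9/20

Starting state is s_2, so the absorption probability is a_s_2 = 21/40.

Answer: 21/40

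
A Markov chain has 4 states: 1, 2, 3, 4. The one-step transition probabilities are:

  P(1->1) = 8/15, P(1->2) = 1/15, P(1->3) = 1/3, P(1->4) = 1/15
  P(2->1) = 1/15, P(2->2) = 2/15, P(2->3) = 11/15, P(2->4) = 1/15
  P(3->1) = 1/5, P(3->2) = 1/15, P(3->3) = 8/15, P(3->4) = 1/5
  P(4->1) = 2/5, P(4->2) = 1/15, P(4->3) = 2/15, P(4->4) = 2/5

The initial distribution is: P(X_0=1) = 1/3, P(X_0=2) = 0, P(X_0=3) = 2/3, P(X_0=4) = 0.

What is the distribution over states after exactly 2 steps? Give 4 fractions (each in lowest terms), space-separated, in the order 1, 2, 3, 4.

Answer: 44/135 16/225 19/45 122/675

Derivation:
Propagating the distribution step by step (d_{t+1} = d_t * P):
d_0 = (1=1/3, 2=0, 3=2/3, 4=0)
  d_1[1] = 1/3*8/15 + 0*1/15 + 2/3*1/5 + 0*2/5 = 14/45
  d_1[2] = 1/3*1/15 + 0*2/15 + 2/3*1/15 + 0*1/15 = 1/15
  d_1[3] = 1/3*1/3 + 0*11/15 + 2/3*8/15 + 0*2/15 = 7/15
  d_1[4] = 1/3*1/15 + 0*1/15 + 2/3*1/5 + 0*2/5 = 7/45
d_1 = (1=14/45, 2=1/15, 3=7/15, 4=7/45)
  d_2[1] = 14/45*8/15 + 1/15*1/15 + 7/15*1/5 + 7/45*2/5 = 44/135
  d_2[2] = 14/45*1/15 + 1/15*2/15 + 7/15*1/15 + 7/45*1/15 = 16/225
  d_2[3] = 14/45*1/3 + 1/15*11/15 + 7/15*8/15 + 7/45*2/15 = 19/45
  d_2[4] = 14/45*1/15 + 1/15*1/15 + 7/15*1/5 + 7/45*2/5 = 122/675
d_2 = (1=44/135, 2=16/225, 3=19/45, 4=122/675)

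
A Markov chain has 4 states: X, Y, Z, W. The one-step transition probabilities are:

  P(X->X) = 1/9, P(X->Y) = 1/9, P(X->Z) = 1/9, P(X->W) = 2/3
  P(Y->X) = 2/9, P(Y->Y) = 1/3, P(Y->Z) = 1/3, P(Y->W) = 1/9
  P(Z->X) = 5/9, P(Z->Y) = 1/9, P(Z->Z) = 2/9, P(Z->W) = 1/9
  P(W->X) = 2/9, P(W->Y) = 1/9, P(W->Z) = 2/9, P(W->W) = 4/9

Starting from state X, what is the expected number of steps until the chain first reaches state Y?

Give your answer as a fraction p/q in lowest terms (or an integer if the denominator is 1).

Let h_i = expected steps to first reach Y from state i.
Boundary: h_Y = 0.
First-step equations for the other states:
  h_X = 1 + 1/9*h_X + 1/9*h_Y + 1/9*h_Z + 2/3*h_W
  h_Z = 1 + 5/9*h_X + 1/9*h_Y + 2/9*h_Z + 1/9*h_W
  h_W = 1 + 2/9*h_X + 1/9*h_Y + 2/9*h_Z + 4/9*h_W

Substituting h_Y = 0 and rearranging gives the linear system (I - Q) h = 1:
  [8/9, -1/9, -2/3] . (h_X, h_Z, h_W) = 1
  [-5/9, 7/9, -1/9] . (h_X, h_Z, h_W) = 1
  [-2/9, -2/9, 5/9] . (h_X, h_Z, h_W) = 1

Solving yields:
  h_X = 9
  h_Z = 9
  h_W = 9

Starting state is X, so the expected hitting time is h_X = 9.

Answer: 9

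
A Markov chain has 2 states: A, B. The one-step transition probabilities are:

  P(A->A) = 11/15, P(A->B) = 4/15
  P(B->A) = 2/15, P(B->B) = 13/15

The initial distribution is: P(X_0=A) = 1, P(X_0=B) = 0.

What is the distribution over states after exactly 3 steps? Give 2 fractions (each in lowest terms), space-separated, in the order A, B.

Propagating the distribution step by step (d_{t+1} = d_t * P):
d_0 = (A=1, B=0)
  d_1[A] = 1*11/15 + 0*2/15 = 11/15
  d_1[B] = 1*4/15 + 0*13/15 = 4/15
d_1 = (A=11/15, B=4/15)
  d_2[A] = 11/15*11/15 + 4/15*2/15 = 43/75
  d_2[B] = 11/15*4/15 + 4/15*13/15 = 32/75
d_2 = (A=43/75, B=32/75)
  d_3[A] = 43/75*11/15 + 32/75*2/15 = 179/375
  d_3[B] = 43/75*4/15 + 32/75*13/15 = 196/375
d_3 = (A=179/375, B=196/375)

Answer: 179/375 196/375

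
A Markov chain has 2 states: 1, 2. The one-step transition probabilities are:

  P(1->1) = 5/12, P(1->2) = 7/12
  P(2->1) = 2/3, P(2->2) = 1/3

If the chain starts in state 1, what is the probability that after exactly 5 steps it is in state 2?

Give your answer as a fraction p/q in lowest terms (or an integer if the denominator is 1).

Computing P^5 by repeated multiplication:
P^1 =
  1: [5/12, 7/12]
  2: [2/3, 1/3]
P^2 =
  1: [9/16, 7/16]
  2: [1/2, 1/2]
P^3 =
  1: [101/192, 91/192]
  2: [13/24, 11/24]
P^4 =
  1: [137/256, 119/256]
  2: [17/32, 15/32]
P^5 =
  1: [1637/3072, 1435/3072]
  2: [205/384, 179/384]

(P^5)[1 -> 2] = 1435/3072

Answer: 1435/3072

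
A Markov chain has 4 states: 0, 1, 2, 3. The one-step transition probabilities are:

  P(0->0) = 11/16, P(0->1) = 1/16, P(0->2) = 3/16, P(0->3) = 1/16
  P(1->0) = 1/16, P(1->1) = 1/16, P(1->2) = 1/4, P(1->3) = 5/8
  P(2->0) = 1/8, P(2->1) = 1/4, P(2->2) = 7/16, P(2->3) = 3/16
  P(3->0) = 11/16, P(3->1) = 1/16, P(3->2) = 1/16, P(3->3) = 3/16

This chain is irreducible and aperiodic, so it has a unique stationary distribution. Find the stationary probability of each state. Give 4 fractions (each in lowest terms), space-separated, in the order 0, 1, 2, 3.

The stationary distribution satisfies pi = pi * P, i.e.:
  pi_0 = 11/16*pi_0 + 1/16*pi_1 + 1/8*pi_2 + 11/16*pi_3
  pi_1 = 1/16*pi_0 + 1/16*pi_1 + 1/4*pi_2 + 1/16*pi_3
  pi_2 = 3/16*pi_0 + 1/4*pi_1 + 7/16*pi_2 + 1/16*pi_3
  pi_3 = 1/16*pi_0 + 5/8*pi_1 + 3/16*pi_2 + 3/16*pi_3
with normalization: pi_0 + pi_1 + pi_2 + pi_3 = 1.

Using the first 3 balance equations plus normalization, the linear system A*pi = b is:
  [-5/16, 1/16, 1/8, 11/16] . pi = 0
  [1/16, -15/16, 1/4, 1/16] . pi = 0
  [3/16, 1/4, -9/16, 1/16] . pi = 0
  [1, 1, 1, 1] . pi = 1

Solving yields:
  pi_0 = 340/691
  pi_1 = 73/691
  pi_2 = 159/691
  pi_3 = 119/691

Verification (pi * P):
  340/691*11/16 + 73/691*1/16 + 159/691*1/8 + 119/691*11/16 = 340/691 = pi_0  (ok)
  340/691*1/16 + 73/691*1/16 + 159/691*1/4 + 119/691*1/16 = 73/691 = pi_1  (ok)
  340/691*3/16 + 73/691*1/4 + 159/691*7/16 + 119/691*1/16 = 159/691 = pi_2  (ok)
  340/691*1/16 + 73/691*5/8 + 159/691*3/16 + 119/691*3/16 = 119/691 = pi_3  (ok)

Answer: 340/691 73/691 159/691 119/691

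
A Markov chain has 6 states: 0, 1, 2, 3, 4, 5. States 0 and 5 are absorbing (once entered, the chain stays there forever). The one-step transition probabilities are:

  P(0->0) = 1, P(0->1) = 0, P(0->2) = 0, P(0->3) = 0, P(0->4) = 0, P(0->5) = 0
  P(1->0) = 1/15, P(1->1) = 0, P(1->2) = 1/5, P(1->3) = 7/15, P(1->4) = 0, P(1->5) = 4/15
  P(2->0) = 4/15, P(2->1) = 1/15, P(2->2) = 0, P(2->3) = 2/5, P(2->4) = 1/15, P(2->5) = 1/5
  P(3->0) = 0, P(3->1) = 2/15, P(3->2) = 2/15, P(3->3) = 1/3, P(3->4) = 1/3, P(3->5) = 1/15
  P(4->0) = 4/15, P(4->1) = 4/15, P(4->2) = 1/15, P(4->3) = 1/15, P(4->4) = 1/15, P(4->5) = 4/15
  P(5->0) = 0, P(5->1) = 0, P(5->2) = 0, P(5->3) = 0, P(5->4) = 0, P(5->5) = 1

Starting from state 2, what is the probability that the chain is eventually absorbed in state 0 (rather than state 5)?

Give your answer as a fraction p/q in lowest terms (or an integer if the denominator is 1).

Let a_i = P(absorbed in 0 | start in state i).
Boundary conditions: a_0 = 1, a_5 = 0.
For each transient state i, a_i = sum_j P(i->j) * a_j:
  a_1 = 1/15*a_0 + 0*a_1 + 1/5*a_2 + 7/15*a_3 + 0*a_4 + 4/15*a_5
  a_2 = 4/15*a_0 + 1/15*a_1 + 0*a_2 + 2/5*a_3 + 1/15*a_4 + 1/5*a_5
  a_3 = 0*a_0 + 2/15*a_1 + 2/15*a_2 + 1/3*a_3 + 1/3*a_4 + 1/15*a_5
  a_4 = 4/15*a_0 + 4/15*a_1 + 1/15*a_2 + 1/15*a_3 + 1/15*a_4 + 4/15*a_5

Substituting a_0 = 1 and a_5 = 0, rearrange to (I - Q) a = r where r[i] = P(i -> 0):
  [1, -1/5, -7/15, 0] . (a_1, a_2, a_3, a_4) = 1/15
  [-1/15, 1, -2/5, -1/15] . (a_1, a_2, a_3, a_4) = 4/15
  [-2/15, -2/15, 2/3, -1/3] . (a_1, a_2, a_3, a_4) = 0
  [-4/15, -1/15, -1/15, 14/15] . (a_1, a_2, a_3, a_4) = 4/15

Solving yields:
  a_1 = 6995/20517
  a_2 = 3235/6839
  a_3 = 2633/6839
  a_4 = 9118/20517

Starting state is 2, so the absorption probability is a_2 = 3235/6839.

Answer: 3235/6839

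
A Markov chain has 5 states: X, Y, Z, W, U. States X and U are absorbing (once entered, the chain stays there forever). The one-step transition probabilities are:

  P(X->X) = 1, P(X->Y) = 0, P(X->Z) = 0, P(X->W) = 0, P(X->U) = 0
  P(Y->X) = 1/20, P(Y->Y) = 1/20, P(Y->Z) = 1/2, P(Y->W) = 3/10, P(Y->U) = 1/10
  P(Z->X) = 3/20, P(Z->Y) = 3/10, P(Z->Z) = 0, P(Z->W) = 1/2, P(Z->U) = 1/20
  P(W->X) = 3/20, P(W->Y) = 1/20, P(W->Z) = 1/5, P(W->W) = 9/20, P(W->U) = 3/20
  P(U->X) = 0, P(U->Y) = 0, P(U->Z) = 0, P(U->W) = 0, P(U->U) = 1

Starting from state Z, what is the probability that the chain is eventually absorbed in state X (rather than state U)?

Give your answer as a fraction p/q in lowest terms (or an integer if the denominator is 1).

Answer: 1363/2396

Derivation:
Let a_i = P(absorbed in X | start in state i).
Boundary conditions: a_X = 1, a_U = 0.
For each transient state i, a_i = sum_j P(i->j) * a_j:
  a_Y = 1/20*a_X + 1/20*a_Y + 1/2*a_Z + 3/10*a_W + 1/10*a_U
  a_Z = 3/20*a_X + 3/10*a_Y + 0*a_Z + 1/2*a_W + 1/20*a_U
  a_W = 3/20*a_X + 1/20*a_Y + 1/5*a_Z + 9/20*a_W + 3/20*a_U

Substituting a_X = 1 and a_U = 0, rearrange to (I - Q) a = r where r[i] = P(i -> X):
  [19/20, -1/2, -3/10] . (a_Y, a_Z, a_W) = 1/20
  [-3/10, 1, -1/2] . (a_Y, a_Z, a_W) = 3/20
  [-1/20, -1/5, 11/20] . (a_Y, a_Z, a_W) = 3/20

Solving yields:
  a_Y = 621/1198
  a_Z = 1363/2396
  a_W = 631/1198

Starting state is Z, so the absorption probability is a_Z = 1363/2396.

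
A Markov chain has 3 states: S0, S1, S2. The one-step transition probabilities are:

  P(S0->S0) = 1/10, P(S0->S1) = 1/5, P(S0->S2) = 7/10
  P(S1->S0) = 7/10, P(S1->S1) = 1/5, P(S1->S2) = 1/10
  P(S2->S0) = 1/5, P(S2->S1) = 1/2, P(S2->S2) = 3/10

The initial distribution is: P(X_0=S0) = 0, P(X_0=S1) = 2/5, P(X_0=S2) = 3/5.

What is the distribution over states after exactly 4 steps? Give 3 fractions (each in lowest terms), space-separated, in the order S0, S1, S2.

Answer: 1639/5000 7901/25000 1113/3125

Derivation:
Propagating the distribution step by step (d_{t+1} = d_t * P):
d_0 = (S0=0, S1=2/5, S2=3/5)
  d_1[S0] = 0*1/10 + 2/5*7/10 + 3/5*1/5 = 2/5
  d_1[S1] = 0*1/5 + 2/5*1/5 + 3/5*1/2 = 19/50
  d_1[S2] = 0*7/10 + 2/5*1/10 + 3/5*3/10 = 11/50
d_1 = (S0=2/5, S1=19/50, S2=11/50)
  d_2[S0] = 2/5*1/10 + 19/50*7/10 + 11/50*1/5 = 7/20
  d_2[S1] = 2/5*1/5 + 19/50*1/5 + 11/50*1/2 = 133/500
  d_2[S2] = 2/5*7/10 + 19/50*1/10 + 11/50*3/10 = 48/125
d_2 = (S0=7/20, S1=133/500, S2=48/125)
  d_3[S0] = 7/20*1/10 + 133/500*7/10 + 48/125*1/5 = 149/500
  d_3[S1] = 7/20*1/5 + 133/500*1/5 + 48/125*1/2 = 197/625
  d_3[S2] = 7/20*7/10 + 133/500*1/10 + 48/125*3/10 = 967/2500
d_3 = (S0=149/500, S1=197/625, S2=967/2500)
  d_4[S0] = 149/500*1/10 + 197/625*7/10 + 967/2500*1/5 = 1639/5000
  d_4[S1] = 149/500*1/5 + 197/625*1/5 + 967/2500*1/2 = 7901/25000
  d_4[S2] = 149/500*7/10 + 197/625*1/10 + 967/2500*3/10 = 1113/3125
d_4 = (S0=1639/5000, S1=7901/25000, S2=1113/3125)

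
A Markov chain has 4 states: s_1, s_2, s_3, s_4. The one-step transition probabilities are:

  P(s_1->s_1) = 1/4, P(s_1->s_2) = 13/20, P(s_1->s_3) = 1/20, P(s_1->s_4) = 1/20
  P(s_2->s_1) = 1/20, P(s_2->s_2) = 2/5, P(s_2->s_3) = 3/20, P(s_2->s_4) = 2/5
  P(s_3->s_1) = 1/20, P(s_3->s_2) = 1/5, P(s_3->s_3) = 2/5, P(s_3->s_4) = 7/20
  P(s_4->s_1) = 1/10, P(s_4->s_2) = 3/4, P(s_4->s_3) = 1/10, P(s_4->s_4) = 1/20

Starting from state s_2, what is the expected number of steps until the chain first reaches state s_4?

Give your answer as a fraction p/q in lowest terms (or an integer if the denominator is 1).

Answer: 4800/1769

Derivation:
Let h_i = expected steps to first reach s_4 from state i.
Boundary: h_s_4 = 0.
First-step equations for the other states:
  h_s_1 = 1 + 1/4*h_s_1 + 13/20*h_s_2 + 1/20*h_s_3 + 1/20*h_s_4
  h_s_2 = 1 + 1/20*h_s_1 + 2/5*h_s_2 + 3/20*h_s_3 + 2/5*h_s_4
  h_s_3 = 1 + 1/20*h_s_1 + 1/5*h_s_2 + 2/5*h_s_3 + 7/20*h_s_4

Substituting h_s_4 = 0 and rearranging gives the linear system (I - Q) h = 1:
  [3/4, -13/20, -1/20] . (h_s_1, h_s_2, h_s_3) = 1
  [-1/20, 3/5, -3/20] . (h_s_1, h_s_2, h_s_3) = 1
  [-1/20, -1/5, 3/5] . (h_s_1, h_s_2, h_s_3) = 1

Solving yields:
  h_s_1 = 6860/1769
  h_s_2 = 4800/1769
  h_s_3 = 5120/1769

Starting state is s_2, so the expected hitting time is h_s_2 = 4800/1769.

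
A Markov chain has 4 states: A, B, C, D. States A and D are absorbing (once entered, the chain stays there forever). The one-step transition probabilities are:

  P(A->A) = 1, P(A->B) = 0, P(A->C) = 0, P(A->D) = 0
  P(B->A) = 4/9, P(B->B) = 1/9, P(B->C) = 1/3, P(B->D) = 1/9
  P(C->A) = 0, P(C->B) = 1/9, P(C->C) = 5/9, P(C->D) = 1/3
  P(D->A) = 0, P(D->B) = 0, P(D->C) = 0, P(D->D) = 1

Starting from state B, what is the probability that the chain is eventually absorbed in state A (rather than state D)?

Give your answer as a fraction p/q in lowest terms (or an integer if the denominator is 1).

Let a_i = P(absorbed in A | start in state i).
Boundary conditions: a_A = 1, a_D = 0.
For each transient state i, a_i = sum_j P(i->j) * a_j:
  a_B = 4/9*a_A + 1/9*a_B + 1/3*a_C + 1/9*a_D
  a_C = 0*a_A + 1/9*a_B + 5/9*a_C + 1/3*a_D

Substituting a_A = 1 and a_D = 0, rearrange to (I - Q) a = r where r[i] = P(i -> A):
  [8/9, -1/3] . (a_B, a_C) = 4/9
  [-1/9, 4/9] . (a_B, a_C) = 0

Solving yields:
  a_B = 16/29
  a_C = 4/29

Starting state is B, so the absorption probability is a_B = 16/29.

Answer: 16/29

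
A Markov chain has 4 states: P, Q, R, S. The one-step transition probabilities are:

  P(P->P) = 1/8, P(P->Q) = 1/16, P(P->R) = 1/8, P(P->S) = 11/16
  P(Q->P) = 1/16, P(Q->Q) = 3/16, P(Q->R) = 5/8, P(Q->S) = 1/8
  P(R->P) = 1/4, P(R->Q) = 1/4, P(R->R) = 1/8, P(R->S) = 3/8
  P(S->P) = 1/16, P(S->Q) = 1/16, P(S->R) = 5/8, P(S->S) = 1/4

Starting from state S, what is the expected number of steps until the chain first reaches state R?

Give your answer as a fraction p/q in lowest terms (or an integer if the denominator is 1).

Answer: 120/71

Derivation:
Let h_i = expected steps to first reach R from state i.
Boundary: h_R = 0.
First-step equations for the other states:
  h_P = 1 + 1/8*h_P + 1/16*h_Q + 1/8*h_R + 11/16*h_S
  h_Q = 1 + 1/16*h_P + 3/16*h_Q + 5/8*h_R + 1/8*h_S
  h_S = 1 + 1/16*h_P + 1/16*h_Q + 5/8*h_R + 1/4*h_S

Substituting h_R = 0 and rearranging gives the linear system (I - Q) h = 1:
  [7/8, -1/16, -11/16] . (h_P, h_Q, h_S) = 1
  [-1/16, 13/16, -1/8] . (h_P, h_Q, h_S) = 1
  [-1/16, -1/16, 3/4] . (h_P, h_Q, h_S) = 1

Solving yields:
  h_P = 184/71
  h_Q = 120/71
  h_S = 120/71

Starting state is S, so the expected hitting time is h_S = 120/71.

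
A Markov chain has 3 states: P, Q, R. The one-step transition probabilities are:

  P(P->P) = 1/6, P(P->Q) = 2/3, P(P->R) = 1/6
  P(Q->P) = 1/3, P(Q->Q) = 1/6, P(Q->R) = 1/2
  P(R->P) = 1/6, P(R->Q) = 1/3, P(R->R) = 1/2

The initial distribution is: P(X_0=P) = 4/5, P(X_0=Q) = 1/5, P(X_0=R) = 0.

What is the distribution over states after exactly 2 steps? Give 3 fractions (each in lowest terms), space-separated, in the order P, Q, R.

Answer: 47/180 11/36 13/30

Derivation:
Propagating the distribution step by step (d_{t+1} = d_t * P):
d_0 = (P=4/5, Q=1/5, R=0)
  d_1[P] = 4/5*1/6 + 1/5*1/3 + 0*1/6 = 1/5
  d_1[Q] = 4/5*2/3 + 1/5*1/6 + 0*1/3 = 17/30
  d_1[R] = 4/5*1/6 + 1/5*1/2 + 0*1/2 = 7/30
d_1 = (P=1/5, Q=17/30, R=7/30)
  d_2[P] = 1/5*1/6 + 17/30*1/3 + 7/30*1/6 = 47/180
  d_2[Q] = 1/5*2/3 + 17/30*1/6 + 7/30*1/3 = 11/36
  d_2[R] = 1/5*1/6 + 17/30*1/2 + 7/30*1/2 = 13/30
d_2 = (P=47/180, Q=11/36, R=13/30)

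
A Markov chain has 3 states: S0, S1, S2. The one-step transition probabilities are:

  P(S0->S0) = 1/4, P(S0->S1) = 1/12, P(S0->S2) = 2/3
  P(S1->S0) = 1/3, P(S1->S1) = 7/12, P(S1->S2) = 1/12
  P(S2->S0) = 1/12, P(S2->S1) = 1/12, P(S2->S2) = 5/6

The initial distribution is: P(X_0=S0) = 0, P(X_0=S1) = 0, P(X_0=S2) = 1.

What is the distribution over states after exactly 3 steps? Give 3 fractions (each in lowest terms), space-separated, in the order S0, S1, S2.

Propagating the distribution step by step (d_{t+1} = d_t * P):
d_0 = (S0=0, S1=0, S2=1)
  d_1[S0] = 0*1/4 + 0*1/3 + 1*1/12 = 1/12
  d_1[S1] = 0*1/12 + 0*7/12 + 1*1/12 = 1/12
  d_1[S2] = 0*2/3 + 0*1/12 + 1*5/6 = 5/6
d_1 = (S0=1/12, S1=1/12, S2=5/6)
  d_2[S0] = 1/12*1/4 + 1/12*1/3 + 5/6*1/12 = 17/144
  d_2[S1] = 1/12*1/12 + 1/12*7/12 + 5/6*1/12 = 1/8
  d_2[S2] = 1/12*2/3 + 1/12*1/12 + 5/6*5/6 = 109/144
d_2 = (S0=17/144, S1=1/8, S2=109/144)
  d_3[S0] = 17/144*1/4 + 1/8*1/3 + 109/144*1/12 = 29/216
  d_3[S1] = 17/144*1/12 + 1/8*7/12 + 109/144*1/12 = 7/48
  d_3[S2] = 17/144*2/3 + 1/8*1/12 + 109/144*5/6 = 311/432
d_3 = (S0=29/216, S1=7/48, S2=311/432)

Answer: 29/216 7/48 311/432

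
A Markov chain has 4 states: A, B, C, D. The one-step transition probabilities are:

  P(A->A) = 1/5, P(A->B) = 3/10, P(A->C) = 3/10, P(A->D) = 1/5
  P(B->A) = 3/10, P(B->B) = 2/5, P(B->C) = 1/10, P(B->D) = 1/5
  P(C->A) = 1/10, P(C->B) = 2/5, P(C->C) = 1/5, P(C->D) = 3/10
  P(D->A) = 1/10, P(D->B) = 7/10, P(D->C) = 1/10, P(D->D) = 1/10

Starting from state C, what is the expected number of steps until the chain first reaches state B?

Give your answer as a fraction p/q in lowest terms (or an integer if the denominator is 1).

Answer: 180/83

Derivation:
Let h_i = expected steps to first reach B from state i.
Boundary: h_B = 0.
First-step equations for the other states:
  h_A = 1 + 1/5*h_A + 3/10*h_B + 3/10*h_C + 1/5*h_D
  h_C = 1 + 1/10*h_A + 2/5*h_B + 1/5*h_C + 3/10*h_D
  h_D = 1 + 1/10*h_A + 7/10*h_B + 1/10*h_C + 1/10*h_D

Substituting h_B = 0 and rearranging gives the linear system (I - Q) h = 1:
  [4/5, -3/10, -1/5] . (h_A, h_C, h_D) = 1
  [-1/10, 4/5, -3/10] . (h_A, h_C, h_D) = 1
  [-1/10, -1/10, 9/10] . (h_A, h_C, h_D) = 1

Solving yields:
  h_A = 205/83
  h_C = 180/83
  h_D = 135/83

Starting state is C, so the expected hitting time is h_C = 180/83.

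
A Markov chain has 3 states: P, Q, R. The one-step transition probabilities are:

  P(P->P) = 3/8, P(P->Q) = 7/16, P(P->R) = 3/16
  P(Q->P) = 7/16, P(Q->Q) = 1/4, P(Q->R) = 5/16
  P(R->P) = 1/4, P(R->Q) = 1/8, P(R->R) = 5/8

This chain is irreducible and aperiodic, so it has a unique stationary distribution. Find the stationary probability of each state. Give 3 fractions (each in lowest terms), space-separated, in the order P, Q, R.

Answer: 62/181 48/181 71/181

Derivation:
The stationary distribution satisfies pi = pi * P, i.e.:
  pi_P = 3/8*pi_P + 7/16*pi_Q + 1/4*pi_R
  pi_Q = 7/16*pi_P + 1/4*pi_Q + 1/8*pi_R
  pi_R = 3/16*pi_P + 5/16*pi_Q + 5/8*pi_R
with normalization: pi_P + pi_Q + pi_R = 1.

Using the first 2 balance equations plus normalization, the linear system A*pi = b is:
  [-5/8, 7/16, 1/4] . pi = 0
  [7/16, -3/4, 1/8] . pi = 0
  [1, 1, 1] . pi = 1

Solving yields:
  pi_P = 62/181
  pi_Q = 48/181
  pi_R = 71/181

Verification (pi * P):
  62/181*3/8 + 48/181*7/16 + 71/181*1/4 = 62/181 = pi_P  (ok)
  62/181*7/16 + 48/181*1/4 + 71/181*1/8 = 48/181 = pi_Q  (ok)
  62/181*3/16 + 48/181*5/16 + 71/181*5/8 = 71/181 = pi_R  (ok)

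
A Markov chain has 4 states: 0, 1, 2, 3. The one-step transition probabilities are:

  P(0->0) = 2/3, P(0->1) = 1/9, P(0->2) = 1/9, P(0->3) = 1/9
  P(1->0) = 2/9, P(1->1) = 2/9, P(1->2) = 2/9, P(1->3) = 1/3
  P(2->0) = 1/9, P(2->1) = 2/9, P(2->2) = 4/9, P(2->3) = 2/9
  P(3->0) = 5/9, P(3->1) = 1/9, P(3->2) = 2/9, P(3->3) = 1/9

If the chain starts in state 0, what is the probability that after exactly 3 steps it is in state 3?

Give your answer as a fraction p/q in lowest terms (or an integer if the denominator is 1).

Computing P^3 by repeated multiplication:
P^1 =
  0: [2/3, 1/9, 1/9, 1/9]
  1: [2/9, 2/9, 2/9, 1/3]
  2: [1/9, 2/9, 4/9, 2/9]
  3: [5/9, 1/9, 2/9, 1/9]
P^2 =
  0: [44/81, 11/81, 14/81, 4/27]
  1: [11/27, 13/81, 20/81, 5/27]
  2: [8/27, 5/27, 25/81, 17/81]
  3: [13/27, 4/27, 17/81, 13/81]
P^3 =
  0: [40/81, 106/729, 146/729, 13/81]
  1: [319/729, 38/243, 169/729, 127/729]
  2: [284/729, 121/729, 188/729, 136/729]
  3: [340/729, 110/729, 157/729, 122/729]

(P^3)[0 -> 3] = 13/81

Answer: 13/81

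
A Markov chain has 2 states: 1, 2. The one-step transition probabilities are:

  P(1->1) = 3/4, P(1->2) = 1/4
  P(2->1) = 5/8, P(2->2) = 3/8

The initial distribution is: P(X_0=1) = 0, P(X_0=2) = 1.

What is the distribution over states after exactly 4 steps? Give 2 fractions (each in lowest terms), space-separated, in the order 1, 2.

Propagating the distribution step by step (d_{t+1} = d_t * P):
d_0 = (1=0, 2=1)
  d_1[1] = 0*3/4 + 1*5/8 = 5/8
  d_1[2] = 0*1/4 + 1*3/8 = 3/8
d_1 = (1=5/8, 2=3/8)
  d_2[1] = 5/8*3/4 + 3/8*5/8 = 45/64
  d_2[2] = 5/8*1/4 + 3/8*3/8 = 19/64
d_2 = (1=45/64, 2=19/64)
  d_3[1] = 45/64*3/4 + 19/64*5/8 = 365/512
  d_3[2] = 45/64*1/4 + 19/64*3/8 = 147/512
d_3 = (1=365/512, 2=147/512)
  d_4[1] = 365/512*3/4 + 147/512*5/8 = 2925/4096
  d_4[2] = 365/512*1/4 + 147/512*3/8 = 1171/4096
d_4 = (1=2925/4096, 2=1171/4096)

Answer: 2925/4096 1171/4096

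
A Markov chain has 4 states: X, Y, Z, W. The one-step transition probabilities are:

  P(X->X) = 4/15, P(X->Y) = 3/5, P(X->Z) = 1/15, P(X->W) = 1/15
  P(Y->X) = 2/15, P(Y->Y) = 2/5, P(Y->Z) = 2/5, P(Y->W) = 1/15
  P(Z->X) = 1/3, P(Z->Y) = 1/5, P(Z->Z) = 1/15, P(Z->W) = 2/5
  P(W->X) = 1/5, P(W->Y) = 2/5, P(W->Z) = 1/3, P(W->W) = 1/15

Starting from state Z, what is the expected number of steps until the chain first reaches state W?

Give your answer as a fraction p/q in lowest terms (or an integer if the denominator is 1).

Answer: 210/41

Derivation:
Let h_i = expected steps to first reach W from state i.
Boundary: h_W = 0.
First-step equations for the other states:
  h_X = 1 + 4/15*h_X + 3/5*h_Y + 1/15*h_Z + 1/15*h_W
  h_Y = 1 + 2/15*h_X + 2/5*h_Y + 2/5*h_Z + 1/15*h_W
  h_Z = 1 + 1/3*h_X + 1/5*h_Y + 1/15*h_Z + 2/5*h_W

Substituting h_W = 0 and rearranging gives the linear system (I - Q) h = 1:
  [11/15, -3/5, -1/15] . (h_X, h_Y, h_Z) = 1
  [-2/15, 3/5, -2/5] . (h_X, h_Y, h_Z) = 1
  [-1/3, -1/5, 14/15] . (h_X, h_Y, h_Z) = 1

Solving yields:
  h_X = 300/41
  h_Y = 275/41
  h_Z = 210/41

Starting state is Z, so the expected hitting time is h_Z = 210/41.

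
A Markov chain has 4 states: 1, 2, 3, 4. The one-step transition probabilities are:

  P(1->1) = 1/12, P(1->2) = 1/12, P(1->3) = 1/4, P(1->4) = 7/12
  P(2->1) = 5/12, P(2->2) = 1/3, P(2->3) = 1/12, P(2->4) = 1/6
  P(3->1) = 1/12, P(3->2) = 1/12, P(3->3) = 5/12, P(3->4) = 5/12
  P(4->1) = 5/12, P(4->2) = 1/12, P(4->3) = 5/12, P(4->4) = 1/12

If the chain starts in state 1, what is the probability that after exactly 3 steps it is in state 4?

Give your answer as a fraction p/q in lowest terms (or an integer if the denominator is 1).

Computing P^3 by repeated multiplication:
P^1 =
  1: [1/12, 1/12, 1/4, 7/12]
  2: [5/12, 1/3, 1/12, 1/6]
  3: [1/12, 1/12, 5/12, 5/12]
  4: [5/12, 1/12, 5/12, 1/12]
P^2 =
  1: [11/36, 5/48, 3/8, 31/144]
  2: [1/4, 1/6, 17/72, 25/72]
  3: [1/4, 5/48, 3/8, 13/48]
  4: [5/36, 5/48, 23/72, 7/16]
P^3 =
  1: [41/216, 7/64, 143/432, 71/192]
  2: [55/216, 1/8, 23/72, 65/216]
  3: [5/24, 7/64, 49/144, 197/576]
  4: [19/72, 7/64, 155/432, 463/1728]

(P^3)[1 -> 4] = 71/192

Answer: 71/192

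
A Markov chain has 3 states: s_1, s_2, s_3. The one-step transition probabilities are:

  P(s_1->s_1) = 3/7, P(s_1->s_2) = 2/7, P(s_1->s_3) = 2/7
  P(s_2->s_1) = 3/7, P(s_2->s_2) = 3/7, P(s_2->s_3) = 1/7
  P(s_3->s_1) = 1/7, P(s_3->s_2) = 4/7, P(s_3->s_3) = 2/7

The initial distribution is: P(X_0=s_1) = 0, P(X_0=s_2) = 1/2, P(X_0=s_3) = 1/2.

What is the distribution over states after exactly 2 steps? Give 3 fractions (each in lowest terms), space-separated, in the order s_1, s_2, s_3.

Answer: 18/49 41/98 3/14

Derivation:
Propagating the distribution step by step (d_{t+1} = d_t * P):
d_0 = (s_1=0, s_2=1/2, s_3=1/2)
  d_1[s_1] = 0*3/7 + 1/2*3/7 + 1/2*1/7 = 2/7
  d_1[s_2] = 0*2/7 + 1/2*3/7 + 1/2*4/7 = 1/2
  d_1[s_3] = 0*2/7 + 1/2*1/7 + 1/2*2/7 = 3/14
d_1 = (s_1=2/7, s_2=1/2, s_3=3/14)
  d_2[s_1] = 2/7*3/7 + 1/2*3/7 + 3/14*1/7 = 18/49
  d_2[s_2] = 2/7*2/7 + 1/2*3/7 + 3/14*4/7 = 41/98
  d_2[s_3] = 2/7*2/7 + 1/2*1/7 + 3/14*2/7 = 3/14
d_2 = (s_1=18/49, s_2=41/98, s_3=3/14)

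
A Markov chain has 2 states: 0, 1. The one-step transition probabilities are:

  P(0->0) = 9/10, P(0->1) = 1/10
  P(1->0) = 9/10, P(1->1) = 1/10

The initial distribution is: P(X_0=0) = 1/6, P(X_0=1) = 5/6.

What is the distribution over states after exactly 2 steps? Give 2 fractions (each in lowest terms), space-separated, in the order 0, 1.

Propagating the distribution step by step (d_{t+1} = d_t * P):
d_0 = (0=1/6, 1=5/6)
  d_1[0] = 1/6*9/10 + 5/6*9/10 = 9/10
  d_1[1] = 1/6*1/10 + 5/6*1/10 = 1/10
d_1 = (0=9/10, 1=1/10)
  d_2[0] = 9/10*9/10 + 1/10*9/10 = 9/10
  d_2[1] = 9/10*1/10 + 1/10*1/10 = 1/10
d_2 = (0=9/10, 1=1/10)

Answer: 9/10 1/10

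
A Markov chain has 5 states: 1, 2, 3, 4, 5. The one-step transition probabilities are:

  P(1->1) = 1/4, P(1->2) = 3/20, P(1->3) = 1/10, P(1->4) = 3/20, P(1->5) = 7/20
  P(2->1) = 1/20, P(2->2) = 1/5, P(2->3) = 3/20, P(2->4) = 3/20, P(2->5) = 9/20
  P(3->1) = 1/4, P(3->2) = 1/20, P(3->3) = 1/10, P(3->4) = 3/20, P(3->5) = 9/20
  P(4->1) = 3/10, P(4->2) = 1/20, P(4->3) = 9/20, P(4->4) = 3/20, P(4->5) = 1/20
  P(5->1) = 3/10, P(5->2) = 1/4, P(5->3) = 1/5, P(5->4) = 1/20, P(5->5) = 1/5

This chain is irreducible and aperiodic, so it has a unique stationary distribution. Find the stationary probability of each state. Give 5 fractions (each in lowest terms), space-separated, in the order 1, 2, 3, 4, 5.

Answer: 40329/168404 13319/84202 30325/168404 10083/84202 25473/84202

Derivation:
The stationary distribution satisfies pi = pi * P, i.e.:
  pi_1 = 1/4*pi_1 + 1/20*pi_2 + 1/4*pi_3 + 3/10*pi_4 + 3/10*pi_5
  pi_2 = 3/20*pi_1 + 1/5*pi_2 + 1/20*pi_3 + 1/20*pi_4 + 1/4*pi_5
  pi_3 = 1/10*pi_1 + 3/20*pi_2 + 1/10*pi_3 + 9/20*pi_4 + 1/5*pi_5
  pi_4 = 3/20*pi_1 + 3/20*pi_2 + 3/20*pi_3 + 3/20*pi_4 + 1/20*pi_5
  pi_5 = 7/20*pi_1 + 9/20*pi_2 + 9/20*pi_3 + 1/20*pi_4 + 1/5*pi_5
with normalization: pi_1 + pi_2 + pi_3 + pi_4 + pi_5 = 1.

Using the first 4 balance equations plus normalization, the linear system A*pi = b is:
  [-3/4, 1/20, 1/4, 3/10, 3/10] . pi = 0
  [3/20, -4/5, 1/20, 1/20, 1/4] . pi = 0
  [1/10, 3/20, -9/10, 9/20, 1/5] . pi = 0
  [3/20, 3/20, 3/20, -17/20, 1/20] . pi = 0
  [1, 1, 1, 1, 1] . pi = 1

Solving yields:
  pi_1 = 40329/168404
  pi_2 = 13319/84202
  pi_3 = 30325/168404
  pi_4 = 10083/84202
  pi_5 = 25473/84202

Verification (pi * P):
  40329/168404*1/4 + 13319/84202*1/20 + 30325/168404*1/4 + 10083/84202*3/10 + 25473/84202*3/10 = 40329/168404 = pi_1  (ok)
  40329/168404*3/20 + 13319/84202*1/5 + 30325/168404*1/20 + 10083/84202*1/20 + 25473/84202*1/4 = 13319/84202 = pi_2  (ok)
  40329/168404*1/10 + 13319/84202*3/20 + 30325/168404*1/10 + 10083/84202*9/20 + 25473/84202*1/5 = 30325/168404 = pi_3  (ok)
  40329/168404*3/20 + 13319/84202*3/20 + 30325/168404*3/20 + 10083/84202*3/20 + 25473/84202*1/20 = 10083/84202 = pi_4  (ok)
  40329/168404*7/20 + 13319/84202*9/20 + 30325/168404*9/20 + 10083/84202*1/20 + 25473/84202*1/5 = 25473/84202 = pi_5  (ok)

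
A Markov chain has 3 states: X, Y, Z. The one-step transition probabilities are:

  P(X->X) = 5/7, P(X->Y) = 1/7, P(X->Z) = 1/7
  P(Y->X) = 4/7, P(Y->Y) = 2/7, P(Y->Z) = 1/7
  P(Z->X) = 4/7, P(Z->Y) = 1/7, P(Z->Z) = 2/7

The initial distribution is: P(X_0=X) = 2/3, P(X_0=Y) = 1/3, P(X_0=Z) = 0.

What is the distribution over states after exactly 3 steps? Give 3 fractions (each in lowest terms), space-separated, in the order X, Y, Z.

Answer: 2/3 172/1029 57/343

Derivation:
Propagating the distribution step by step (d_{t+1} = d_t * P):
d_0 = (X=2/3, Y=1/3, Z=0)
  d_1[X] = 2/3*5/7 + 1/3*4/7 + 0*4/7 = 2/3
  d_1[Y] = 2/3*1/7 + 1/3*2/7 + 0*1/7 = 4/21
  d_1[Z] = 2/3*1/7 + 1/3*1/7 + 0*2/7 = 1/7
d_1 = (X=2/3, Y=4/21, Z=1/7)
  d_2[X] = 2/3*5/7 + 4/21*4/7 + 1/7*4/7 = 2/3
  d_2[Y] = 2/3*1/7 + 4/21*2/7 + 1/7*1/7 = 25/147
  d_2[Z] = 2/3*1/7 + 4/21*1/7 + 1/7*2/7 = 8/49
d_2 = (X=2/3, Y=25/147, Z=8/49)
  d_3[X] = 2/3*5/7 + 25/147*4/7 + 8/49*4/7 = 2/3
  d_3[Y] = 2/3*1/7 + 25/147*2/7 + 8/49*1/7 = 172/1029
  d_3[Z] = 2/3*1/7 + 25/147*1/7 + 8/49*2/7 = 57/343
d_3 = (X=2/3, Y=172/1029, Z=57/343)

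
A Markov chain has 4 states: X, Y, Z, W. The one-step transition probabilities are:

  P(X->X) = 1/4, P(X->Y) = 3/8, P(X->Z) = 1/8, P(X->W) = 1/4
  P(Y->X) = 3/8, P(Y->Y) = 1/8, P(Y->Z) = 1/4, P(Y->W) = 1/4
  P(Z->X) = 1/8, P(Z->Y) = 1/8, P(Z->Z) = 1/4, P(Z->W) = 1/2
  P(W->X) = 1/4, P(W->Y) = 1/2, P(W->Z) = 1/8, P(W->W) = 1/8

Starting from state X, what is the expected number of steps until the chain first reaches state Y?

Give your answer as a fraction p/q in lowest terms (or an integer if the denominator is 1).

Answer: 504/187

Derivation:
Let h_i = expected steps to first reach Y from state i.
Boundary: h_Y = 0.
First-step equations for the other states:
  h_X = 1 + 1/4*h_X + 3/8*h_Y + 1/8*h_Z + 1/4*h_W
  h_Z = 1 + 1/8*h_X + 1/8*h_Y + 1/4*h_Z + 1/2*h_W
  h_W = 1 + 1/4*h_X + 1/2*h_Y + 1/8*h_Z + 1/8*h_W

Substituting h_Y = 0 and rearranging gives the linear system (I - Q) h = 1:
  [3/4, -1/8, -1/4] . (h_X, h_Z, h_W) = 1
  [-1/8, 3/4, -1/2] . (h_X, h_Z, h_W) = 1
  [-1/4, -1/8, 7/8] . (h_X, h_Z, h_W) = 1

Solving yields:
  h_X = 504/187
  h_Z = 632/187
  h_W = 448/187

Starting state is X, so the expected hitting time is h_X = 504/187.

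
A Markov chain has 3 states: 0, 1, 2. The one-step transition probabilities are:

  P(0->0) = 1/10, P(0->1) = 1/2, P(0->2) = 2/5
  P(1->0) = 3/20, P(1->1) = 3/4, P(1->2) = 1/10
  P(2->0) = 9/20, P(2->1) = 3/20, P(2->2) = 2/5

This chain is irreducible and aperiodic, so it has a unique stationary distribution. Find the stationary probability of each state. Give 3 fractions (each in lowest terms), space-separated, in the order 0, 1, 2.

The stationary distribution satisfies pi = pi * P, i.e.:
  pi_0 = 1/10*pi_0 + 3/20*pi_1 + 9/20*pi_2
  pi_1 = 1/2*pi_0 + 3/4*pi_1 + 3/20*pi_2
  pi_2 = 2/5*pi_0 + 1/10*pi_1 + 2/5*pi_2
with normalization: pi_0 + pi_1 + pi_2 = 1.

Using the first 2 balance equations plus normalization, the linear system A*pi = b is:
  [-9/10, 3/20, 9/20] . pi = 0
  [1/2, -1/4, 3/20] . pi = 0
  [1, 1, 1] . pi = 1

Solving yields:
  pi_0 = 9/43
  pi_1 = 24/43
  pi_2 = 10/43

Verification (pi * P):
  9/43*1/10 + 24/43*3/20 + 10/43*9/20 = 9/43 = pi_0  (ok)
  9/43*1/2 + 24/43*3/4 + 10/43*3/20 = 24/43 = pi_1  (ok)
  9/43*2/5 + 24/43*1/10 + 10/43*2/5 = 10/43 = pi_2  (ok)

Answer: 9/43 24/43 10/43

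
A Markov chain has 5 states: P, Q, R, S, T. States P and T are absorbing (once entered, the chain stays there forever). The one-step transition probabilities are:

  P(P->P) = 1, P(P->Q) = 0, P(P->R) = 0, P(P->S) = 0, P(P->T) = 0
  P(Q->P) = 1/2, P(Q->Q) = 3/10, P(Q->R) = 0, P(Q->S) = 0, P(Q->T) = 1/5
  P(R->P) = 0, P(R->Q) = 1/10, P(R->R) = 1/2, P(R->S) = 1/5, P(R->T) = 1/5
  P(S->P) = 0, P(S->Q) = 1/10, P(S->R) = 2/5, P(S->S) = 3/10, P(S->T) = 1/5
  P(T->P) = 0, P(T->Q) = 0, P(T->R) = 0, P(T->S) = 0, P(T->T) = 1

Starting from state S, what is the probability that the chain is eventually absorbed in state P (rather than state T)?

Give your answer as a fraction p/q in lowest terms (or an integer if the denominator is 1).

Answer: 5/21

Derivation:
Let a_i = P(absorbed in P | start in state i).
Boundary conditions: a_P = 1, a_T = 0.
For each transient state i, a_i = sum_j P(i->j) * a_j:
  a_Q = 1/2*a_P + 3/10*a_Q + 0*a_R + 0*a_S + 1/5*a_T
  a_R = 0*a_P + 1/10*a_Q + 1/2*a_R + 1/5*a_S + 1/5*a_T
  a_S = 0*a_P + 1/10*a_Q + 2/5*a_R + 3/10*a_S + 1/5*a_T

Substituting a_P = 1 and a_T = 0, rearrange to (I - Q) a = r where r[i] = P(i -> P):
  [7/10, 0, 0] . (a_Q, a_R, a_S) = 1/2
  [-1/10, 1/2, -1/5] . (a_Q, a_R, a_S) = 0
  [-1/10, -2/5, 7/10] . (a_Q, a_R, a_S) = 0

Solving yields:
  a_Q = 5/7
  a_R = 5/21
  a_S = 5/21

Starting state is S, so the absorption probability is a_S = 5/21.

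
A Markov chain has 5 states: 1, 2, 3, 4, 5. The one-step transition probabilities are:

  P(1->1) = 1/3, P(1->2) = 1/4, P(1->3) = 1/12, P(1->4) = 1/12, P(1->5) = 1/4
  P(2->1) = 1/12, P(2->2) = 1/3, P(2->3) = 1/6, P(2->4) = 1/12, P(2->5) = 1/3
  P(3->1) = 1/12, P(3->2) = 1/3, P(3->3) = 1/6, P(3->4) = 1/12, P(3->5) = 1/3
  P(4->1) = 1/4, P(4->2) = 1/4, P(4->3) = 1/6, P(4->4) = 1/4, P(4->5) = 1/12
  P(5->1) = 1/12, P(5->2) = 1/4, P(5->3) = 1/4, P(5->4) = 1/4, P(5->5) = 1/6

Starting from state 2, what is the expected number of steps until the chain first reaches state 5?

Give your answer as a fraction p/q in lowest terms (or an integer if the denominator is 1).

Let h_i = expected steps to first reach 5 from state i.
Boundary: h_5 = 0.
First-step equations for the other states:
  h_1 = 1 + 1/3*h_1 + 1/4*h_2 + 1/12*h_3 + 1/12*h_4 + 1/4*h_5
  h_2 = 1 + 1/12*h_1 + 1/3*h_2 + 1/6*h_3 + 1/12*h_4 + 1/3*h_5
  h_3 = 1 + 1/12*h_1 + 1/3*h_2 + 1/6*h_3 + 1/12*h_4 + 1/3*h_5
  h_4 = 1 + 1/4*h_1 + 1/4*h_2 + 1/6*h_3 + 1/4*h_4 + 1/12*h_5

Substituting h_5 = 0 and rearranging gives the linear system (I - Q) h = 1:
  [2/3, -1/4, -1/12, -1/12] . (h_1, h_2, h_3, h_4) = 1
  [-1/12, 2/3, -1/6, -1/12] . (h_1, h_2, h_3, h_4) = 1
  [-1/12, -1/3, 5/6, -1/12] . (h_1, h_2, h_3, h_4) = 1
  [-1/4, -1/4, -1/6, 3/4] . (h_1, h_2, h_3, h_4) = 1

Solving yields:
  h_1 = 400/107
  h_2 = 360/107
  h_3 = 360/107
  h_4 = 476/107

Starting state is 2, so the expected hitting time is h_2 = 360/107.

Answer: 360/107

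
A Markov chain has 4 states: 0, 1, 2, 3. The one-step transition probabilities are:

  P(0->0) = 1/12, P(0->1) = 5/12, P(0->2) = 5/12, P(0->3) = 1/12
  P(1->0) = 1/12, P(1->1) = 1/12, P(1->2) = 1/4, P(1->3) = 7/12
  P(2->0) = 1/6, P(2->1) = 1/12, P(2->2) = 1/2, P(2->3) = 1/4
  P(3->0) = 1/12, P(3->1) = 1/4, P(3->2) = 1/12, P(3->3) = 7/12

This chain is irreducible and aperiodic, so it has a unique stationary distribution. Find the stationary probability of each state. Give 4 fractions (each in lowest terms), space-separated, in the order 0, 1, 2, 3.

The stationary distribution satisfies pi = pi * P, i.e.:
  pi_0 = 1/12*pi_0 + 1/12*pi_1 + 1/6*pi_2 + 1/12*pi_3
  pi_1 = 5/12*pi_0 + 1/12*pi_1 + 1/12*pi_2 + 1/4*pi_3
  pi_2 = 5/12*pi_0 + 1/4*pi_1 + 1/2*pi_2 + 1/12*pi_3
  pi_3 = 1/12*pi_0 + 7/12*pi_1 + 1/4*pi_2 + 7/12*pi_3
with normalization: pi_0 + pi_1 + pi_2 + pi_3 = 1.

Using the first 3 balance equations plus normalization, the linear system A*pi = b is:
  [-11/12, 1/12, 1/6, 1/12] . pi = 0
  [5/12, -11/12, 1/12, 1/4] . pi = 0
  [5/12, 1/4, -1/2, 1/12] . pi = 0
  [1, 1, 1, 1] . pi = 1

Solving yields:
  pi_0 = 61/582
  pi_1 = 56/291
  pi_2 = 25/97
  pi_3 = 259/582

Verification (pi * P):
  61/582*1/12 + 56/291*1/12 + 25/97*1/6 + 259/582*1/12 = 61/582 = pi_0  (ok)
  61/582*5/12 + 56/291*1/12 + 25/97*1/12 + 259/582*1/4 = 56/291 = pi_1  (ok)
  61/582*5/12 + 56/291*1/4 + 25/97*1/2 + 259/582*1/12 = 25/97 = pi_2  (ok)
  61/582*1/12 + 56/291*7/12 + 25/97*1/4 + 259/582*7/12 = 259/582 = pi_3  (ok)

Answer: 61/582 56/291 25/97 259/582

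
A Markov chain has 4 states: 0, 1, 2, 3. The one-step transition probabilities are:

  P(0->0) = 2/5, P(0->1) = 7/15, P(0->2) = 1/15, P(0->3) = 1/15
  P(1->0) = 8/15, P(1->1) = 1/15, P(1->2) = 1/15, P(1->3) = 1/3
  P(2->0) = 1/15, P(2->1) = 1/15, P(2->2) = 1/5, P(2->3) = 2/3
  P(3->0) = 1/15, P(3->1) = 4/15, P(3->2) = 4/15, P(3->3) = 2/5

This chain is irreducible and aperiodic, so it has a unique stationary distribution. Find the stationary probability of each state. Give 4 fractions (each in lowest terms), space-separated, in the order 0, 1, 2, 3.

Answer: 643/2391 577/2391 123/797 802/2391

Derivation:
The stationary distribution satisfies pi = pi * P, i.e.:
  pi_0 = 2/5*pi_0 + 8/15*pi_1 + 1/15*pi_2 + 1/15*pi_3
  pi_1 = 7/15*pi_0 + 1/15*pi_1 + 1/15*pi_2 + 4/15*pi_3
  pi_2 = 1/15*pi_0 + 1/15*pi_1 + 1/5*pi_2 + 4/15*pi_3
  pi_3 = 1/15*pi_0 + 1/3*pi_1 + 2/3*pi_2 + 2/5*pi_3
with normalization: pi_0 + pi_1 + pi_2 + pi_3 = 1.

Using the first 3 balance equations plus normalization, the linear system A*pi = b is:
  [-3/5, 8/15, 1/15, 1/15] . pi = 0
  [7/15, -14/15, 1/15, 4/15] . pi = 0
  [1/15, 1/15, -4/5, 4/15] . pi = 0
  [1, 1, 1, 1] . pi = 1

Solving yields:
  pi_0 = 643/2391
  pi_1 = 577/2391
  pi_2 = 123/797
  pi_3 = 802/2391

Verification (pi * P):
  643/2391*2/5 + 577/2391*8/15 + 123/797*1/15 + 802/2391*1/15 = 643/2391 = pi_0  (ok)
  643/2391*7/15 + 577/2391*1/15 + 123/797*1/15 + 802/2391*4/15 = 577/2391 = pi_1  (ok)
  643/2391*1/15 + 577/2391*1/15 + 123/797*1/5 + 802/2391*4/15 = 123/797 = pi_2  (ok)
  643/2391*1/15 + 577/2391*1/3 + 123/797*2/3 + 802/2391*2/5 = 802/2391 = pi_3  (ok)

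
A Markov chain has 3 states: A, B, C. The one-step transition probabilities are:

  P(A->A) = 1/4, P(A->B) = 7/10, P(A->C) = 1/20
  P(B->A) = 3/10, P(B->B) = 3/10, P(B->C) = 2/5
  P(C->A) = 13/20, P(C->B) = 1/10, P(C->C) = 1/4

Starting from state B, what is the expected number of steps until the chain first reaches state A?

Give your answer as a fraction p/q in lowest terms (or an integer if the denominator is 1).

Let h_i = expected steps to first reach A from state i.
Boundary: h_A = 0.
First-step equations for the other states:
  h_B = 1 + 3/10*h_A + 3/10*h_B + 2/5*h_C
  h_C = 1 + 13/20*h_A + 1/10*h_B + 1/4*h_C

Substituting h_A = 0 and rearranging gives the linear system (I - Q) h = 1:
  [7/10, -2/5] . (h_B, h_C) = 1
  [-1/10, 3/4] . (h_B, h_C) = 1

Solving yields:
  h_B = 230/97
  h_C = 160/97

Starting state is B, so the expected hitting time is h_B = 230/97.

Answer: 230/97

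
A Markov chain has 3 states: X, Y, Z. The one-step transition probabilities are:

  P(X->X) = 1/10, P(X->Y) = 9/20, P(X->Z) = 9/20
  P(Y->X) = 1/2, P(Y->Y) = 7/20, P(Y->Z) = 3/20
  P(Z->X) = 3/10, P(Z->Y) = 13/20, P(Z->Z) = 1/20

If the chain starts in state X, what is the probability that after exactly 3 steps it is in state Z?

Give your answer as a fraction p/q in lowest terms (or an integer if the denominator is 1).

Answer: 99/400

Derivation:
Computing P^3 by repeated multiplication:
P^1 =
  X: [1/10, 9/20, 9/20]
  Y: [1/2, 7/20, 3/20]
  Z: [3/10, 13/20, 1/20]
P^2 =
  X: [37/100, 99/200, 27/200]
  Y: [27/100, 89/200, 57/200]
  Z: [37/100, 79/200, 47/200]
P^3 =
  X: [13/40, 171/400, 99/400]
  Y: [67/200, 37/80, 81/400]
  Z: [61/200, 183/400, 19/80]

(P^3)[X -> Z] = 99/400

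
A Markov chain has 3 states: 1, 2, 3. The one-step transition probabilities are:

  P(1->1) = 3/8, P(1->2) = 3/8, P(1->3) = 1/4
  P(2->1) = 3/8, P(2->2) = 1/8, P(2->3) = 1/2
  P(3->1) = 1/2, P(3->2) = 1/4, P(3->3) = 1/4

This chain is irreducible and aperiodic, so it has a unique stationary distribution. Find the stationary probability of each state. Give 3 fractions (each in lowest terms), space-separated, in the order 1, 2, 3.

Answer: 17/41 11/41 13/41

Derivation:
The stationary distribution satisfies pi = pi * P, i.e.:
  pi_1 = 3/8*pi_1 + 3/8*pi_2 + 1/2*pi_3
  pi_2 = 3/8*pi_1 + 1/8*pi_2 + 1/4*pi_3
  pi_3 = 1/4*pi_1 + 1/2*pi_2 + 1/4*pi_3
with normalization: pi_1 + pi_2 + pi_3 = 1.

Using the first 2 balance equations plus normalization, the linear system A*pi = b is:
  [-5/8, 3/8, 1/2] . pi = 0
  [3/8, -7/8, 1/4] . pi = 0
  [1, 1, 1] . pi = 1

Solving yields:
  pi_1 = 17/41
  pi_2 = 11/41
  pi_3 = 13/41

Verification (pi * P):
  17/41*3/8 + 11/41*3/8 + 13/41*1/2 = 17/41 = pi_1  (ok)
  17/41*3/8 + 11/41*1/8 + 13/41*1/4 = 11/41 = pi_2  (ok)
  17/41*1/4 + 11/41*1/2 + 13/41*1/4 = 13/41 = pi_3  (ok)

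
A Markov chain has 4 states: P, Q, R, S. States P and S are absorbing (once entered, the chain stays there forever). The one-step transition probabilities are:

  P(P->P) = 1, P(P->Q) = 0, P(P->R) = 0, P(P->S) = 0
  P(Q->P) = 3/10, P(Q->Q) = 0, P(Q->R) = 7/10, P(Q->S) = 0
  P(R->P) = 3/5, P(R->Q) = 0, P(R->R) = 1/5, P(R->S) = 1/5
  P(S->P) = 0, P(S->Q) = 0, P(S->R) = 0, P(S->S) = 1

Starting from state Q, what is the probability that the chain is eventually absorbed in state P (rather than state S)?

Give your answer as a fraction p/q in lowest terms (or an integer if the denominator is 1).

Answer: 33/40

Derivation:
Let a_i = P(absorbed in P | start in state i).
Boundary conditions: a_P = 1, a_S = 0.
For each transient state i, a_i = sum_j P(i->j) * a_j:
  a_Q = 3/10*a_P + 0*a_Q + 7/10*a_R + 0*a_S
  a_R = 3/5*a_P + 0*a_Q + 1/5*a_R + 1/5*a_S

Substituting a_P = 1 and a_S = 0, rearrange to (I - Q) a = r where r[i] = P(i -> P):
  [1, -7/10] . (a_Q, a_R) = 3/10
  [0, 4/5] . (a_Q, a_R) = 3/5

Solving yields:
  a_Q = 33/40
  a_R = 3/4

Starting state is Q, so the absorption probability is a_Q = 33/40.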